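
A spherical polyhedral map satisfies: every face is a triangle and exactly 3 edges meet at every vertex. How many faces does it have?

Each face has 3 edges and each edge borders two faces, so 2E = 3F.
Each vertex has degree 3, so 3V = 2E and hence V = 3F/3.
Euler: V − E + F = 2 ⇒ (3F/3) − (3F/2) + F = 2.
Multiply by 6: (6 − 9 + 6)F = 12, i.e. 3F = 12.
So F = 4, E = 3·4/2 = 6, V = 3·4/3 = 4.

4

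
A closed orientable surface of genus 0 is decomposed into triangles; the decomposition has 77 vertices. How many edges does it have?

χ = 2 − 2·0 = 2, and every face is a triangle so 3F = 2E.
V − E + F = 2 with E = 3F/2 gives 77 − (3/2 − 1)·F = 2, so F = 150 and E = 225.

225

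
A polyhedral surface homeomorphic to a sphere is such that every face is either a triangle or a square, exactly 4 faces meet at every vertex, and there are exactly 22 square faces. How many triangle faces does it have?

8

Let x be the number of triangles; then F = 22 + x.
Edge–face incidences: 2E = 4·22 + 3·x = 88 + 3x.
Every vertex has degree 4, so 4V = 2E.
Euler: V − E + F = 2 ⇒ (2E)/4 − E + (22 + x) = 2.
Multiply by 8: 2·(2E) − 4·(2E) + 8·(22 + x) = 16, i.e. 176 + 8x − 2·(88 + 3x) = 16.
Collecting terms: 2x = 16, so x = 8.
Then 2E = 88 + 3·8 = 112, so E = 56, V = 2E/4 = 28, F = 22 + 8 = 30.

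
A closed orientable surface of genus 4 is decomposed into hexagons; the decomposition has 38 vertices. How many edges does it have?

χ = 2 − 2·4 = -6, and every face is a hexagon so 6F = 2E.
V − E + F = -6 with E = 6F/2 gives 38 − (6/2 − 1)·F = -6, so F = 22 and E = 66.

66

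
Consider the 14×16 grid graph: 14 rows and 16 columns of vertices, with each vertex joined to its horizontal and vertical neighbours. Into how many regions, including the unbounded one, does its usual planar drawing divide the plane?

The grid has V = 14·16 = 224 vertices and E = 14·15 + 16·13 = 418 edges.
F = 2 − V + E = 2 − 224 + 418 = 196.

196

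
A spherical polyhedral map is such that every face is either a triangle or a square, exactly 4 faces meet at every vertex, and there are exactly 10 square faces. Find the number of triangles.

Let x be the number of triangles; then F = 10 + x.
Edge–face incidences: 2E = 4·10 + 3·x = 40 + 3x.
Every vertex has degree 4, so 4V = 2E.
Euler: V − E + F = 2 ⇒ (2E)/4 − E + (10 + x) = 2.
Multiply by 8: 2·(2E) − 4·(2E) + 8·(10 + x) = 16, i.e. 80 + 8x − 2·(40 + 3x) = 16.
Collecting terms: 2x = 16, so x = 8.
Then 2E = 40 + 3·8 = 64, so E = 32, V = 2E/4 = 16, F = 10 + 8 = 18.

8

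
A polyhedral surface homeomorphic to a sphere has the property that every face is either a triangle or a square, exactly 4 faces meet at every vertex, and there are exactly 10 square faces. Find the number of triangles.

Let x be the number of triangles; then F = 10 + x.
Edge–face incidences: 2E = 4·10 + 3·x = 40 + 3x.
Every vertex has degree 4, so 4V = 2E.
Euler: V − E + F = 2 ⇒ (2E)/4 − E + (10 + x) = 2.
Multiply by 8: 2·(2E) − 4·(2E) + 8·(10 + x) = 16, i.e. 80 + 8x − 2·(40 + 3x) = 16.
Collecting terms: 2x = 16, so x = 8.
Then 2E = 40 + 3·8 = 64, so E = 32, V = 2E/4 = 16, F = 10 + 8 = 18.

8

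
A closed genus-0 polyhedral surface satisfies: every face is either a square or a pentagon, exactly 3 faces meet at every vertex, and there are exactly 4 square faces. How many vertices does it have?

Let x be the number of pentagons; then F = 4 + x.
Edge–face incidences: 2E = 4·4 + 5·x = 16 + 5x.
Every vertex has degree 3, so 3V = 2E.
Euler: V − E + F = 2 ⇒ (2E)/3 − E + (4 + x) = 2.
Multiply by 6: 2·(2E) − 3·(2E) + 6·(4 + x) = 12, i.e. 24 + 6x − (16 + 5x) = 12.
Collecting terms: x + 8 = 12, so x = 4.
Then 2E = 16 + 5·4 = 36, so E = 18, V = 2E/3 = 12, F = 4 + 4 = 8.

12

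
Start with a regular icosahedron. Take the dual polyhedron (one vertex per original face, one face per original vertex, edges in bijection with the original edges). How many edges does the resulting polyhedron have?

30

The base solid has V = 12, E = 30, F = 20.
The dual swaps V and F and preserves E: V′ = F = 20, E′ = E = 30, F′ = V = 12.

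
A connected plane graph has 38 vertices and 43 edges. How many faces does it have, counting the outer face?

Euler's formula for a connected plane graph: V − E + F = 2, so F = 2 − 38 + 43 = 7.

7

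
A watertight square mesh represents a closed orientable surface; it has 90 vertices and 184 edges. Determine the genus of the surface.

2

Every face is a square and each edge borders two faces, so 4F = 2·184, giving F = 92.
χ = V − E + F = 90 − 184 + 92 = -2.
For a closed orientable surface χ = 2 − 2g, so g = (2 − (-2))/2 = 2.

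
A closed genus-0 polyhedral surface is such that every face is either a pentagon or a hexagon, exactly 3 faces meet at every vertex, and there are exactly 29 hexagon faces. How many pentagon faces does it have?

12

Let x be the number of pentagons; then F = 29 + x.
Edge–face incidences: 2E = 6·29 + 5·x = 174 + 5x.
Every vertex has degree 3, so 3V = 2E.
Euler: V − E + F = 2 ⇒ (2E)/3 − E + (29 + x) = 2.
Multiply by 6: 2·(2E) − 3·(2E) + 6·(29 + x) = 12, i.e. 174 + 6x − (174 + 5x) = 12.
Collecting terms: x = 12.
Then 2E = 174 + 5·12 = 234, so E = 117, V = 2E/3 = 78, F = 29 + 12 = 41.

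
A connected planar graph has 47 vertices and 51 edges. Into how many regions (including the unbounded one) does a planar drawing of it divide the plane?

6

Euler's formula for a connected plane graph: V − E + F = 2, so F = 2 − 47 + 51 = 6.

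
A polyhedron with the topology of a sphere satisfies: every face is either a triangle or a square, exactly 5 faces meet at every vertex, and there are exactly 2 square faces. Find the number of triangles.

24

Let x be the number of triangles; then F = 2 + x.
Edge–face incidences: 2E = 4·2 + 3·x = 8 + 3x.
Every vertex has degree 5, so 5V = 2E.
Euler: V − E + F = 2 ⇒ (2E)/5 − E + (2 + x) = 2.
Multiply by 10: 2·(2E) − 5·(2E) + 10·(2 + x) = 20, i.e. 20 + 10x − 3·(8 + 3x) = 20.
Collecting terms: x − 4 = 20, so x = 24.
Then 2E = 8 + 3·24 = 80, so E = 40, V = 2E/5 = 16, F = 2 + 24 = 26.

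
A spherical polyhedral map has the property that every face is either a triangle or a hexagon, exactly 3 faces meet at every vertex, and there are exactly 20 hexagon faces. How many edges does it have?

Let x be the number of triangles; then F = 20 + x.
Edge–face incidences: 2E = 6·20 + 3·x = 120 + 3x.
Every vertex has degree 3, so 3V = 2E.
Euler: V − E + F = 2 ⇒ (2E)/3 − E + (20 + x) = 2.
Multiply by 6: 2·(2E) − 3·(2E) + 6·(20 + x) = 12, i.e. 120 + 6x − (120 + 3x) = 12.
Collecting terms: 3x = 12, so x = 4.
Then 2E = 120 + 3·4 = 132, so E = 66, V = 2E/3 = 44, F = 20 + 4 = 24.

66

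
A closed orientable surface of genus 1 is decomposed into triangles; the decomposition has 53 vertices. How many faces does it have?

106

χ = 2 − 2·1 = 0, and every face is a triangle so 3F = 2E.
V − E + F = 0 with E = 3F/2 gives 53 − (3/2 − 1)·F = 0, so F = 106 and E = 159.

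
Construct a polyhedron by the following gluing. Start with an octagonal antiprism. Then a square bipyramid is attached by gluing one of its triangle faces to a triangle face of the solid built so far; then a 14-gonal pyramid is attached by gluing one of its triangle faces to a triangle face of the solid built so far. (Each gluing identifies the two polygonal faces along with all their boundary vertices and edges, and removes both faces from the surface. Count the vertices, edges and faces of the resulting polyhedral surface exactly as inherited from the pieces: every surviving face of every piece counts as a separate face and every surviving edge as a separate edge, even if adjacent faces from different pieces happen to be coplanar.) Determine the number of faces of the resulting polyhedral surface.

An octagonal antiprism: V=16, E=32, F=18.
Attach a square bipyramid (V=6, E=12, F=8) along a 3-gon: merge 3 vertices and 3 edges, delete both glued faces → V=19, E=41, F=24.
Attach a 14-gonal pyramid (V=15, E=28, F=15) along a 3-gon: merge 3 vertices and 3 edges, delete both glued faces → V=31, E=66, F=37.
Check: V − E + F = 31 − 66 + 37 = 2.

37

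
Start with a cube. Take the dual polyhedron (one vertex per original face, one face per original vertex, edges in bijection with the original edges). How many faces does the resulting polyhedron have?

8

The base solid has V = 8, E = 12, F = 6.
The dual swaps V and F and preserves E: V′ = F = 6, E′ = E = 12, F′ = V = 8.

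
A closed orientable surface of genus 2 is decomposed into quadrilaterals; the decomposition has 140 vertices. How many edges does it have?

284

χ = 2 − 2·2 = -2, and every face is a square so 4F = 2E.
V − E + F = -2 with E = 4F/2 gives 140 − (4/2 − 1)·F = -2, so F = 142 and E = 284.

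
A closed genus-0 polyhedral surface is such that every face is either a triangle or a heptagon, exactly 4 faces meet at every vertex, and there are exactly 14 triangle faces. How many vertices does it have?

Let x be the number of heptagons; then F = 14 + x.
Edge–face incidences: 2E = 3·14 + 7·x = 42 + 7x.
Every vertex has degree 4, so 4V = 2E.
Euler: V − E + F = 2 ⇒ (2E)/4 − E + (14 + x) = 2.
Multiply by 8: 2·(2E) − 4·(2E) + 8·(14 + x) = 16, i.e. 112 + 8x − 2·(42 + 7x) = 16.
Collecting terms: −6x + 28 = 16, so −6x = −12, so x = 2.
Then 2E = 42 + 7·2 = 56, so E = 28, V = 2E/4 = 14, F = 14 + 2 = 16.

14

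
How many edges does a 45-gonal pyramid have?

A pyramid on an n-gon base has one n-gon and n triangles: V = 45 + 1 = 46, E = 2·45 = 90, F = 45 + 1 = 46.

90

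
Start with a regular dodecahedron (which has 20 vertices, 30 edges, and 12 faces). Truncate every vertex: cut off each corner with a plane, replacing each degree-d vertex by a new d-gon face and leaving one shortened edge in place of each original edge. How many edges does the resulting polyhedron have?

Truncation replaces each original edge-end by a new vertex, so V′ = 2E = 60.
Each original edge survives, and each old vertex of degree d contributes d new edges; summing degrees gives Σd = 2E, so E′ = E + 2E = 3E = 90.
Each original face survives and each original vertex becomes one new face: F′ = F + V = 32.

90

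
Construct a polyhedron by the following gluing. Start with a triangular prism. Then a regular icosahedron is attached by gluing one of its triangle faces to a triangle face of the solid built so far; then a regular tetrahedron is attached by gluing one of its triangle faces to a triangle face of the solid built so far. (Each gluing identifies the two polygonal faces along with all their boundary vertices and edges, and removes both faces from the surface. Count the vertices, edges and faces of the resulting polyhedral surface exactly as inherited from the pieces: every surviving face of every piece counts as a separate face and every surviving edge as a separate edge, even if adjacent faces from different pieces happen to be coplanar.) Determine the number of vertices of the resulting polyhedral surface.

A triangular prism: V=6, E=9, F=5.
Attach a regular icosahedron (V=12, E=30, F=20) along a 3-gon: merge 3 vertices and 3 edges, delete both glued faces → V=15, E=36, F=23.
Attach a regular tetrahedron (V=4, E=6, F=4) along a 3-gon: merge 3 vertices and 3 edges, delete both glued faces → V=16, E=39, F=25.
Check: V − E + F = 16 − 39 + 25 = 2.

16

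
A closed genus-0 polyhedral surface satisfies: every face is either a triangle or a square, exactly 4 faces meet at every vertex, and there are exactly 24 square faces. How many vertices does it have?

30

Let x be the number of triangles; then F = 24 + x.
Edge–face incidences: 2E = 4·24 + 3·x = 96 + 3x.
Every vertex has degree 4, so 4V = 2E.
Euler: V − E + F = 2 ⇒ (2E)/4 − E + (24 + x) = 2.
Multiply by 8: 2·(2E) − 4·(2E) + 8·(24 + x) = 16, i.e. 192 + 8x − 2·(96 + 3x) = 16.
Collecting terms: 2x = 16, so x = 8.
Then 2E = 96 + 3·8 = 120, so E = 60, V = 2E/4 = 30, F = 24 + 8 = 32.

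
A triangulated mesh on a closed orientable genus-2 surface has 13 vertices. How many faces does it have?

30

χ = 2 − 2·2 = -2, and every face is a triangle so 3F = 2E.
V − E + F = -2 with E = 3F/2 gives 13 − (3/2 − 1)·F = -2, so F = 30 and E = 45.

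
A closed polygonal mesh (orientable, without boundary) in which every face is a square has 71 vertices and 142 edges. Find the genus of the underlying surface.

Every face is a square and each edge borders two faces, so 4F = 2·142, giving F = 71.
χ = V − E + F = 71 − 142 + 71 = 0.
For a closed orientable surface χ = 2 − 2g, so g = (2 − (0))/2 = 1.

1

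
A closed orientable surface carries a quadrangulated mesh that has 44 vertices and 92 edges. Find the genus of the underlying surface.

Every face is a square and each edge borders two faces, so 4F = 2·92, giving F = 46.
χ = V − E + F = 44 − 92 + 46 = -2.
For a closed orientable surface χ = 2 − 2g, so g = (2 − (-2))/2 = 2.

2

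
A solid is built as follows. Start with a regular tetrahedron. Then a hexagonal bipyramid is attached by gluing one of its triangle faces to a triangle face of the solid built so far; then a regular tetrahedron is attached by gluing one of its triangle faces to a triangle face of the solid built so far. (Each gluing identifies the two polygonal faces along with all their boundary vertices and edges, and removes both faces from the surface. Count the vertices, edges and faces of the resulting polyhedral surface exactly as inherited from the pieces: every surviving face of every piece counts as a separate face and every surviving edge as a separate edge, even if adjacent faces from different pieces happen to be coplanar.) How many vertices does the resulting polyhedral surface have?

10

A regular tetrahedron: V=4, E=6, F=4.
Attach a hexagonal bipyramid (V=8, E=18, F=12) along a 3-gon: merge 3 vertices and 3 edges, delete both glued faces → V=9, E=21, F=14.
Attach a regular tetrahedron (V=4, E=6, F=4) along a 3-gon: merge 3 vertices and 3 edges, delete both glued faces → V=10, E=24, F=16.
Check: V − E + F = 10 − 24 + 16 = 2.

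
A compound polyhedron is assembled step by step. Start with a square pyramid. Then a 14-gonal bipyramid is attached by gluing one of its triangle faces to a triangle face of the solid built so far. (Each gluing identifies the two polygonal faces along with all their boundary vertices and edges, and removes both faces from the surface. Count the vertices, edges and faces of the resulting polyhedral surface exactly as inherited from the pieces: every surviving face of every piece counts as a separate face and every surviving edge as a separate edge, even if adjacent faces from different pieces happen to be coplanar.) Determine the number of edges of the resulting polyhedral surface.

47

A square pyramid: V=5, E=8, F=5.
Attach a 14-gonal bipyramid (V=16, E=42, F=28) along a 3-gon: merge 3 vertices and 3 edges, delete both glued faces → V=18, E=47, F=31.
Check: V − E + F = 18 − 47 + 31 = 2.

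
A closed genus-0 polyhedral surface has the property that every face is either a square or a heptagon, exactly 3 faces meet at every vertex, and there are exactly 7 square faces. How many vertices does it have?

14

Let x be the number of heptagons; then F = 7 + x.
Edge–face incidences: 2E = 4·7 + 7·x = 28 + 7x.
Every vertex has degree 3, so 3V = 2E.
Euler: V − E + F = 2 ⇒ (2E)/3 − E + (7 + x) = 2.
Multiply by 6: 2·(2E) − 3·(2E) + 6·(7 + x) = 12, i.e. 42 + 6x − (28 + 7x) = 12.
Collecting terms: −x + 14 = 12, so −x = −2, so x = 2.
Then 2E = 28 + 7·2 = 42, so E = 21, V = 2E/3 = 14, F = 7 + 2 = 9.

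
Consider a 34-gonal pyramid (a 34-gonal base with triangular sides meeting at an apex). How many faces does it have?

35

A pyramid on an n-gon base has one n-gon and n triangles: V = 34 + 1 = 35, E = 2·34 = 68, F = 34 + 1 = 35.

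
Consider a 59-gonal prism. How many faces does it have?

A prism on an n-gon has two n-gon bases and n rectangular sides: V = 2·59 = 118, E = 3·59 = 177, F = 59 + 2 = 61.
Check: V − E + F = 118 − 177 + 61 = 2.

61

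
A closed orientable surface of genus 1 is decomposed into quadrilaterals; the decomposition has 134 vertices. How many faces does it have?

134

χ = 2 − 2·1 = 0, and every face is a square so 4F = 2E.
V − E + F = 0 with E = 4F/2 gives 134 − (4/2 − 1)·F = 0, so F = 134 and E = 268.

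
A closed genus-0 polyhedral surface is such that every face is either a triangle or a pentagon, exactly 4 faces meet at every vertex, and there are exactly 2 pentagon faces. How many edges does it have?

Let x be the number of triangles; then F = 2 + x.
Edge–face incidences: 2E = 5·2 + 3·x = 10 + 3x.
Every vertex has degree 4, so 4V = 2E.
Euler: V − E + F = 2 ⇒ (2E)/4 − E + (2 + x) = 2.
Multiply by 8: 2·(2E) − 4·(2E) + 8·(2 + x) = 16, i.e. 16 + 8x − 2·(10 + 3x) = 16.
Collecting terms: 2x − 4 = 16, so 2x = 20, so x = 10.
Then 2E = 10 + 3·10 = 40, so E = 20, V = 2E/4 = 10, F = 2 + 10 = 12.

20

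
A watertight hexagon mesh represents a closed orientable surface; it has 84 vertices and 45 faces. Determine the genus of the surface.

Every face is a hexagon, so 2E = 6·45 = 270, giving E = 135.
χ = V − E + F = 84 − 135 + 45 = -6.
For a closed orientable surface χ = 2 − 2g, so g = (2 − (-6))/2 = 4.

4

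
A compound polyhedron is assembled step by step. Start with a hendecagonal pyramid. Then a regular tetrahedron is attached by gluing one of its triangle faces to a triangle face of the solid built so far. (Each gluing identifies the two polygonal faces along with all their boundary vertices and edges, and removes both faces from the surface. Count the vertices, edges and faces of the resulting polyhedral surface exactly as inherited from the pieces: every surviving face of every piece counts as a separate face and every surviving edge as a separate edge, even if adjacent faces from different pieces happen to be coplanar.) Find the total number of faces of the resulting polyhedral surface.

A hendecagonal pyramid: V=12, E=22, F=12.
Attach a regular tetrahedron (V=4, E=6, F=4) along a 3-gon: merge 3 vertices and 3 edges, delete both glued faces → V=13, E=25, F=14.
Check: V − E + F = 13 − 25 + 14 = 2.

14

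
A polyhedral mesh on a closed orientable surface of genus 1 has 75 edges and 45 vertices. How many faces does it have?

For a closed orientable surface of genus 1, χ = 2 − 2·1 = 0.
F = 0 − V + E = 0 − 45 + 75 = 30.

30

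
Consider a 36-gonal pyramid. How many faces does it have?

A pyramid on an n-gon base has one n-gon and n triangles: V = 36 + 1 = 37, E = 2·36 = 72, F = 36 + 1 = 37.
Check: V − E + F = 37 − 72 + 37 = 2.

37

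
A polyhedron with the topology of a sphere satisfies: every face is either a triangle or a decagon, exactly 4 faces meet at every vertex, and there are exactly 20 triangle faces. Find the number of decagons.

2

Let x be the number of decagons; then F = 20 + x.
Edge–face incidences: 2E = 3·20 + 10·x = 60 + 10x.
Every vertex has degree 4, so 4V = 2E.
Euler: V − E + F = 2 ⇒ (2E)/4 − E + (20 + x) = 2.
Multiply by 8: 2·(2E) − 4·(2E) + 8·(20 + x) = 16, i.e. 160 + 8x − 2·(60 + 10x) = 16.
Collecting terms: −12x + 40 = 16, so −12x = −24, so x = 2.
Then 2E = 60 + 10·2 = 80, so E = 40, V = 2E/4 = 20, F = 20 + 2 = 22.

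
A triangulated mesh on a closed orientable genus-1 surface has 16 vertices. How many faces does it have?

χ = 2 − 2·1 = 0, and every face is a triangle so 3F = 2E.
V − E + F = 0 with E = 3F/2 gives 16 − (3/2 − 1)·F = 0, so F = 32 and E = 48.

32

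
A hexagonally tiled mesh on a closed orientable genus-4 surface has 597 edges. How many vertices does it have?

χ = 2 − 2·4 = -6, and every face is a hexagon so 6F = 2E.
F = 2E/6 = 199. Then V = -6 + E − F = -6 + 597 − 199 = 392.

392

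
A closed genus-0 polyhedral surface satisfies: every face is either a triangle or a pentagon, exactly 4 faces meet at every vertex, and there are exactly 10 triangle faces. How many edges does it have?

Let x be the number of pentagons; then F = 10 + x.
Edge–face incidences: 2E = 3·10 + 5·x = 30 + 5x.
Every vertex has degree 4, so 4V = 2E.
Euler: V − E + F = 2 ⇒ (2E)/4 − E + (10 + x) = 2.
Multiply by 8: 2·(2E) − 4·(2E) + 8·(10 + x) = 16, i.e. 80 + 8x − 2·(30 + 5x) = 16.
Collecting terms: −2x + 20 = 16, so −2x = −4, so x = 2.
Then 2E = 30 + 5·2 = 40, so E = 20, V = 2E/4 = 10, F = 10 + 2 = 12.

20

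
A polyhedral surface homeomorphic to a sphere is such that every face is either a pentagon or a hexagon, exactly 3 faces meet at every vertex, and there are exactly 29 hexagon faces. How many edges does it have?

Let x be the number of pentagons; then F = 29 + x.
Edge–face incidences: 2E = 6·29 + 5·x = 174 + 5x.
Every vertex has degree 3, so 3V = 2E.
Euler: V − E + F = 2 ⇒ (2E)/3 − E + (29 + x) = 2.
Multiply by 6: 2·(2E) − 3·(2E) + 6·(29 + x) = 12, i.e. 174 + 6x − (174 + 5x) = 12.
Collecting terms: x = 12.
Then 2E = 174 + 5·12 = 234, so E = 117, V = 2E/3 = 78, F = 29 + 12 = 41.

117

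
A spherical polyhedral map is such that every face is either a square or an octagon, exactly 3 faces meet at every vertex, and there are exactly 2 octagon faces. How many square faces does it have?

8

Let x be the number of squares; then F = 2 + x.
Edge–face incidences: 2E = 8·2 + 4·x = 16 + 4x.
Every vertex has degree 3, so 3V = 2E.
Euler: V − E + F = 2 ⇒ (2E)/3 − E + (2 + x) = 2.
Multiply by 6: 2·(2E) − 3·(2E) + 6·(2 + x) = 12, i.e. 12 + 6x − (16 + 4x) = 12.
Collecting terms: 2x − 4 = 12, so 2x = 16, so x = 8.
Then 2E = 16 + 4·8 = 48, so E = 24, V = 2E/3 = 16, F = 2 + 8 = 10.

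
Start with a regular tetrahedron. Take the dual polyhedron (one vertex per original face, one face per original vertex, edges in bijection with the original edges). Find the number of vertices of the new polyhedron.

The base solid has V = 4, E = 6, F = 4.
The dual swaps V and F and preserves E: V′ = F = 4, E′ = E = 6, F′ = V = 4.

4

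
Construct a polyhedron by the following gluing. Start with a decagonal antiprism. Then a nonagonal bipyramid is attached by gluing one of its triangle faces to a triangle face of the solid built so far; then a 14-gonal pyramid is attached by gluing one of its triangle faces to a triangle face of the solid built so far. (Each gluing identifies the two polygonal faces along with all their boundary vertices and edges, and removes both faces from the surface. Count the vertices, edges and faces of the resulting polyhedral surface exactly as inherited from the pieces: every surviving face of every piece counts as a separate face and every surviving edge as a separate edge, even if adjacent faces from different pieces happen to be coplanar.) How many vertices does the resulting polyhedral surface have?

A decagonal antiprism: V=20, E=40, F=22.
Attach a nonagonal bipyramid (V=11, E=27, F=18) along a 3-gon: merge 3 vertices and 3 edges, delete both glued faces → V=28, E=64, F=38.
Attach a 14-gonal pyramid (V=15, E=28, F=15) along a 3-gon: merge 3 vertices and 3 edges, delete both glued faces → V=40, E=89, F=51.
Check: V − E + F = 40 − 89 + 51 = 2.

40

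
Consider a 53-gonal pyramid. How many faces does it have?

54

A pyramid on an n-gon base has one n-gon and n triangles: V = 53 + 1 = 54, E = 2·53 = 106, F = 53 + 1 = 54.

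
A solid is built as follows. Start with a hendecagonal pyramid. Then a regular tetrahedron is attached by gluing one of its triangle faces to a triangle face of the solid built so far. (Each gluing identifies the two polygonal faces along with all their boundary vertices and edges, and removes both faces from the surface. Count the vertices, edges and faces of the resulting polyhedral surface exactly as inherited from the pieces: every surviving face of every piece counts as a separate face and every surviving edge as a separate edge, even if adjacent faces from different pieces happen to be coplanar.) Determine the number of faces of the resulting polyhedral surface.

A hendecagonal pyramid: V=12, E=22, F=12.
Attach a regular tetrahedron (V=4, E=6, F=4) along a 3-gon: merge 3 vertices and 3 edges, delete both glued faces → V=13, E=25, F=14.
Check: V − E + F = 13 − 25 + 14 = 2.

14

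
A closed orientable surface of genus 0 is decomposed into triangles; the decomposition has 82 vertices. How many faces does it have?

160

χ = 2 − 2·0 = 2, and every face is a triangle so 3F = 2E.
V − E + F = 2 with E = 3F/2 gives 82 − (3/2 − 1)·F = 2, so F = 160 and E = 240.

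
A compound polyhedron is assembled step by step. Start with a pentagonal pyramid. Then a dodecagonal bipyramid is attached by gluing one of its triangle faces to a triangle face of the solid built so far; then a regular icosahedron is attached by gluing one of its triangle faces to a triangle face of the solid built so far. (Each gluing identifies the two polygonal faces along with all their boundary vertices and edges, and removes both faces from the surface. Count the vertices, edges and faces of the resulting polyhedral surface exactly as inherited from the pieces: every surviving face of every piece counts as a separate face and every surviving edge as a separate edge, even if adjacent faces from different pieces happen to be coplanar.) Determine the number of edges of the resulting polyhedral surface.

A pentagonal pyramid: V=6, E=10, F=6.
Attach a dodecagonal bipyramid (V=14, E=36, F=24) along a 3-gon: merge 3 vertices and 3 edges, delete both glued faces → V=17, E=43, F=28.
Attach a regular icosahedron (V=12, E=30, F=20) along a 3-gon: merge 3 vertices and 3 edges, delete both glued faces → V=26, E=70, F=46.
Check: V − E + F = 26 − 70 + 46 = 2.

70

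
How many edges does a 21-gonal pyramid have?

42

A pyramid on an n-gon base has one n-gon and n triangles: V = 21 + 1 = 22, E = 2·21 = 42, F = 21 + 1 = 22.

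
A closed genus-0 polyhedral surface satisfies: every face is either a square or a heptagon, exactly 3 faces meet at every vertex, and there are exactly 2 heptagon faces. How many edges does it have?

Let x be the number of squares; then F = 2 + x.
Edge–face incidences: 2E = 7·2 + 4·x = 14 + 4x.
Every vertex has degree 3, so 3V = 2E.
Euler: V − E + F = 2 ⇒ (2E)/3 − E + (2 + x) = 2.
Multiply by 6: 2·(2E) − 3·(2E) + 6·(2 + x) = 12, i.e. 12 + 6x − (14 + 4x) = 12.
Collecting terms: 2x − 2 = 12, so 2x = 14, so x = 7.
Then 2E = 14 + 4·7 = 42, so E = 21, V = 2E/3 = 14, F = 2 + 7 = 9.

21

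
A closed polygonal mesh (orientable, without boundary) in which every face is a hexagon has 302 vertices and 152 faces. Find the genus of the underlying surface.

2

Every face is a hexagon, so 2E = 6·152 = 912, giving E = 456.
χ = V − E + F = 302 − 456 + 152 = -2.
For a closed orientable surface χ = 2 − 2g, so g = (2 − (-2))/2 = 2.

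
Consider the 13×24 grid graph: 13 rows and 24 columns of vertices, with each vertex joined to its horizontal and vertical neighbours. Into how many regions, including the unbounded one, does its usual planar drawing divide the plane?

277

The grid has V = 13·24 = 312 vertices and E = 13·23 + 24·12 = 587 edges.
F = 2 − V + E = 2 − 312 + 587 = 277.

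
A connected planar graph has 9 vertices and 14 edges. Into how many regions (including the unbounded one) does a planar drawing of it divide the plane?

7

Euler's formula for a connected plane graph: V − E + F = 2, so F = 2 − 9 + 14 = 7.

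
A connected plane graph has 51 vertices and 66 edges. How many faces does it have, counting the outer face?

Euler's formula for a connected plane graph: V − E + F = 2, so F = 2 − 51 + 66 = 17.

17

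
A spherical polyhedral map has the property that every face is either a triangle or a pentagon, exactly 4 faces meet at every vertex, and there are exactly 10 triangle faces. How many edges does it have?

20

Let x be the number of pentagons; then F = 10 + x.
Edge–face incidences: 2E = 3·10 + 5·x = 30 + 5x.
Every vertex has degree 4, so 4V = 2E.
Euler: V − E + F = 2 ⇒ (2E)/4 − E + (10 + x) = 2.
Multiply by 8: 2·(2E) − 4·(2E) + 8·(10 + x) = 16, i.e. 80 + 8x − 2·(30 + 5x) = 16.
Collecting terms: −2x + 20 = 16, so −2x = −4, so x = 2.
Then 2E = 30 + 5·2 = 40, so E = 20, V = 2E/4 = 10, F = 10 + 2 = 12.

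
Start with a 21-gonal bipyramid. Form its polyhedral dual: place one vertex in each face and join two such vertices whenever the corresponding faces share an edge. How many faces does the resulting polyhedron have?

23

The base solid has V = 23, E = 63, F = 42.
The dual swaps V and F and preserves E: V′ = F = 42, E′ = E = 63, F′ = V = 23.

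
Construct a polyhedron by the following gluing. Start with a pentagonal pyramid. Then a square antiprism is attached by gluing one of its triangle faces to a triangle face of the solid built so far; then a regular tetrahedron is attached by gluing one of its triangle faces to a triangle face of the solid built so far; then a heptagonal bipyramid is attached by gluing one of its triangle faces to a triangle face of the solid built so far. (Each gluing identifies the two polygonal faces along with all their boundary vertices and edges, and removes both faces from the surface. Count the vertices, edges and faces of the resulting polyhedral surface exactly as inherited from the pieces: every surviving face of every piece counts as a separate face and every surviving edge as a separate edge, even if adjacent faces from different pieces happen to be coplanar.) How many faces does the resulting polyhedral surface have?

A pentagonal pyramid: V=6, E=10, F=6.
Attach a square antiprism (V=8, E=16, F=10) along a 3-gon: merge 3 vertices and 3 edges, delete both glued faces → V=11, E=23, F=14.
Attach a regular tetrahedron (V=4, E=6, F=4) along a 3-gon: merge 3 vertices and 3 edges, delete both glued faces → V=12, E=26, F=16.
Attach a heptagonal bipyramid (V=9, E=21, F=14) along a 3-gon: merge 3 vertices and 3 edges, delete both glued faces → V=18, E=44, F=28.
Check: V − E + F = 18 − 44 + 28 = 2.

28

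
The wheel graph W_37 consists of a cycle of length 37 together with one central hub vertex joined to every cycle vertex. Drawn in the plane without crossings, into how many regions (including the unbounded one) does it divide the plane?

38

W_37 has V = 37 + 1 = 38 vertices and E = 2·37 = 74 edges.
By Euler's formula F = 2 − V + E = 2 − 38 + 74 = 38.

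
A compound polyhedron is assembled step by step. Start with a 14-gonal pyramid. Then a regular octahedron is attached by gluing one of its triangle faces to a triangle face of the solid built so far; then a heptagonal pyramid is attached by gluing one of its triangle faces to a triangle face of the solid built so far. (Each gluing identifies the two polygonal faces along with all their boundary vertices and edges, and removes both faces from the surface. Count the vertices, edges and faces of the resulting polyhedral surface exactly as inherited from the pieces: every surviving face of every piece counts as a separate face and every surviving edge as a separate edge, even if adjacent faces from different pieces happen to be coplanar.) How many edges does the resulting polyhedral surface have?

A 14-gonal pyramid: V=15, E=28, F=15.
Attach a regular octahedron (V=6, E=12, F=8) along a 3-gon: merge 3 vertices and 3 edges, delete both glued faces → V=18, E=37, F=21.
Attach a heptagonal pyramid (V=8, E=14, F=8) along a 3-gon: merge 3 vertices and 3 edges, delete both glued faces → V=23, E=48, F=27.
Check: V − E + F = 23 − 48 + 27 = 2.

48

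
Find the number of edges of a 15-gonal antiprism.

60

An antiprism on an n-gon has two n-gon caps and 2n triangles: V = 2·15 = 30, E = 4·15 = 60, F = 2·15 + 2 = 32.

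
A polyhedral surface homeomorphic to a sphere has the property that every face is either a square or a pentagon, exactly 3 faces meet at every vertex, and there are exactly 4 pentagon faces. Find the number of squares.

Let x be the number of squares; then F = 4 + x.
Edge–face incidences: 2E = 5·4 + 4·x = 20 + 4x.
Every vertex has degree 3, so 3V = 2E.
Euler: V − E + F = 2 ⇒ (2E)/3 − E + (4 + x) = 2.
Multiply by 6: 2·(2E) − 3·(2E) + 6·(4 + x) = 12, i.e. 24 + 6x − (20 + 4x) = 12.
Collecting terms: 2x + 4 = 12, so 2x = 8, so x = 4.
Then 2E = 20 + 4·4 = 36, so E = 18, V = 2E/3 = 12, F = 4 + 4 = 8.

4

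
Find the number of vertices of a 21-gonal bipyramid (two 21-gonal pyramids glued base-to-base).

A bipyramid over an n-gon has 2n triangular faces and n + 2 vertices: V = 21 + 2 = 23, E = 3·21 = 63, F = 2·21 = 42.
Check: V − E + F = 23 − 63 + 42 = 2.

23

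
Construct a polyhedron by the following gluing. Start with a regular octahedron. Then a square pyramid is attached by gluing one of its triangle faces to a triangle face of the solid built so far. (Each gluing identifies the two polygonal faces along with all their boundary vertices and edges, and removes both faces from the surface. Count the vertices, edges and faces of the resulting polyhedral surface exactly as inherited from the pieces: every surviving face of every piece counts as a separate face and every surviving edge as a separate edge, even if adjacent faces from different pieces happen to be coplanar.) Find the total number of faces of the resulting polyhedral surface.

11

A regular octahedron: V=6, E=12, F=8.
Attach a square pyramid (V=5, E=8, F=5) along a 3-gon: merge 3 vertices and 3 edges, delete both glued faces → V=8, E=17, F=11.
Check: V − E + F = 8 − 17 + 11 = 2.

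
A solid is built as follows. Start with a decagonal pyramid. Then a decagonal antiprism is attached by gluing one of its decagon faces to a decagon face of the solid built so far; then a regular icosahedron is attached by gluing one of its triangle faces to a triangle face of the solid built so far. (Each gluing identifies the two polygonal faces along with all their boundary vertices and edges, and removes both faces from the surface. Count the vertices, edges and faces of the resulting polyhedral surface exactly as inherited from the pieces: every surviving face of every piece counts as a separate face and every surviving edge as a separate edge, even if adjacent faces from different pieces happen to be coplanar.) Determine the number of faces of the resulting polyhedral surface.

49

A decagonal pyramid: V=11, E=20, F=11.
Attach a decagonal antiprism (V=20, E=40, F=22) along a 10-gon: merge 10 vertices and 10 edges, delete both glued faces → V=21, E=50, F=31.
Attach a regular icosahedron (V=12, E=30, F=20) along a 3-gon: merge 3 vertices and 3 edges, delete both glued faces → V=30, E=77, F=49.
Check: V − E + F = 30 − 77 + 49 = 2.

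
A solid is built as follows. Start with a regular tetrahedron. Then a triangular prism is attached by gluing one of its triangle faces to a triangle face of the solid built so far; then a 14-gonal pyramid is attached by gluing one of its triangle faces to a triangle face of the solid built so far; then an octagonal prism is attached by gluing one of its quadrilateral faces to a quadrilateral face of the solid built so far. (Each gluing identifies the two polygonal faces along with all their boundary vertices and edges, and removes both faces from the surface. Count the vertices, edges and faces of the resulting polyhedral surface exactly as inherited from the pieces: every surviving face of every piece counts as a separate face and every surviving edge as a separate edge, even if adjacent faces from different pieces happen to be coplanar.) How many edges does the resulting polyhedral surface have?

A regular tetrahedron: V=4, E=6, F=4.
Attach a triangular prism (V=6, E=9, F=5) along a 3-gon: merge 3 vertices and 3 edges, delete both glued faces → V=7, E=12, F=7.
Attach a 14-gonal pyramid (V=15, E=28, F=15) along a 3-gon: merge 3 vertices and 3 edges, delete both glued faces → V=19, E=37, F=20.
Attach an octagonal prism (V=16, E=24, F=10) along a 4-gon: merge 4 vertices and 4 edges, delete both glued faces → V=31, E=57, F=28.
Check: V − E + F = 31 − 57 + 28 = 2.

57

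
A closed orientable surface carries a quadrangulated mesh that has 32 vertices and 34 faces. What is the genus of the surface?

Every face is a square, so 2E = 4·34 = 136, giving E = 68.
χ = V − E + F = 32 − 68 + 34 = -2.
For a closed orientable surface χ = 2 − 2g, so g = (2 − (-2))/2 = 2.

2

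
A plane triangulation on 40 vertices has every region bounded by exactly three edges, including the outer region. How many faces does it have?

76

In a plane triangulation 3F = 2E and V − E + F = 2, so F = 2V − 4 = 2·40 − 4 = 76.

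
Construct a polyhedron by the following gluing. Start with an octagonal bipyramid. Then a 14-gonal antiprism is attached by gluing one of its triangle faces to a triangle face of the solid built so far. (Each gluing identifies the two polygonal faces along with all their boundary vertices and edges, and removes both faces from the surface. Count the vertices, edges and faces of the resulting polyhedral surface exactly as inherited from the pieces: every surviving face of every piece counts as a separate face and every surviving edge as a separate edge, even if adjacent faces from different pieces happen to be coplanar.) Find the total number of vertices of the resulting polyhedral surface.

35

An octagonal bipyramid: V=10, E=24, F=16.
Attach a 14-gonal antiprism (V=28, E=56, F=30) along a 3-gon: merge 3 vertices and 3 edges, delete both glued faces → V=35, E=77, F=44.
Check: V − E + F = 35 − 77 + 44 = 2.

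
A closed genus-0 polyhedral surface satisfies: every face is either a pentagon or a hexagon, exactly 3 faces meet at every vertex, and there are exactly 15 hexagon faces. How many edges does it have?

75

Let x be the number of pentagons; then F = 15 + x.
Edge–face incidences: 2E = 6·15 + 5·x = 90 + 5x.
Every vertex has degree 3, so 3V = 2E.
Euler: V − E + F = 2 ⇒ (2E)/3 − E + (15 + x) = 2.
Multiply by 6: 2·(2E) − 3·(2E) + 6·(15 + x) = 12, i.e. 90 + 6x − (90 + 5x) = 12.
Collecting terms: x = 12.
Then 2E = 90 + 5·12 = 150, so E = 75, V = 2E/3 = 50, F = 15 + 12 = 27.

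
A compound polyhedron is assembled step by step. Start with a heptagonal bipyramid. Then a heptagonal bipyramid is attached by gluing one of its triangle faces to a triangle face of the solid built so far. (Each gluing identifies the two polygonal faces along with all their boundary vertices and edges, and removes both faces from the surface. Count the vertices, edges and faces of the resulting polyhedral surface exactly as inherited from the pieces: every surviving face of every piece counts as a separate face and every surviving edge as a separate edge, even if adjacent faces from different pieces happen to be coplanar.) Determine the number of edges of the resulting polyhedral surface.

39

A heptagonal bipyramid: V=9, E=21, F=14.
Attach a heptagonal bipyramid (V=9, E=21, F=14) along a 3-gon: merge 3 vertices and 3 edges, delete both glued faces → V=15, E=39, F=26.
Check: V − E + F = 15 − 39 + 26 = 2.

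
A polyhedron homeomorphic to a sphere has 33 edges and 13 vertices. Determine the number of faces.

Here V − E + F = 2.
F = 2 − V + E = 2 − 13 + 33 = 22.

22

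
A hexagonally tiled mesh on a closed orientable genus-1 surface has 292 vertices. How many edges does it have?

438

χ = 2 − 2·1 = 0, and every face is a hexagon so 6F = 2E.
V − E + F = 0 with E = 6F/2 gives 292 − (6/2 − 1)·F = 0, so F = 146 and E = 438.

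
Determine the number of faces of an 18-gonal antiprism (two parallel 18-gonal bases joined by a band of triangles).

An antiprism on an n-gon has two n-gon caps and 2n triangles: V = 2·18 = 36, E = 4·18 = 72, F = 2·18 + 2 = 38.
Check: V − E + F = 36 − 72 + 38 = 2.

38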